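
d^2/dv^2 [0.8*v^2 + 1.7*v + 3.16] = 1.60000000000000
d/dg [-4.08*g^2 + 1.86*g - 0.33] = 1.86 - 8.16*g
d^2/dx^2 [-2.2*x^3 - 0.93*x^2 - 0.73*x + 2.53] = -13.2*x - 1.86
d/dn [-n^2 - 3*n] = -2*n - 3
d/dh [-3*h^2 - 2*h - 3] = -6*h - 2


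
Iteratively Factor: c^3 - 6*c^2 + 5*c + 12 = (c - 4)*(c^2 - 2*c - 3) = (c - 4)*(c + 1)*(c - 3)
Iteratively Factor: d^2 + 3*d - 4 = (d + 4)*(d - 1)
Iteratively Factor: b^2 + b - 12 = (b - 3)*(b + 4)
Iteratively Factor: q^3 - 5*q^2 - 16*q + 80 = (q - 5)*(q^2 - 16) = (q - 5)*(q - 4)*(q + 4)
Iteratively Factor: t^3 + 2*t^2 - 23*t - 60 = (t + 4)*(t^2 - 2*t - 15) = (t + 3)*(t + 4)*(t - 5)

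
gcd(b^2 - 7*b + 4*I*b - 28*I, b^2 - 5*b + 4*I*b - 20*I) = b + 4*I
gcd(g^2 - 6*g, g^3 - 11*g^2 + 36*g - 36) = g - 6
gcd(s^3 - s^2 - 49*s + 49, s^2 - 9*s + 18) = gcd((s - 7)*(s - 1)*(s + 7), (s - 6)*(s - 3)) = 1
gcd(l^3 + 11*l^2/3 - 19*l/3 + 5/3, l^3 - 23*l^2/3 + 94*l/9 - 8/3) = l - 1/3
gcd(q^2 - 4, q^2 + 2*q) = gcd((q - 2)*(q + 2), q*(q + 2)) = q + 2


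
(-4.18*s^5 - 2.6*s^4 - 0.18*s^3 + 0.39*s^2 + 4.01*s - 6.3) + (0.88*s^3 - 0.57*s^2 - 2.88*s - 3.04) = -4.18*s^5 - 2.6*s^4 + 0.7*s^3 - 0.18*s^2 + 1.13*s - 9.34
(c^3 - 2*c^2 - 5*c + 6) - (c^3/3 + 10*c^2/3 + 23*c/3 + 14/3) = 2*c^3/3 - 16*c^2/3 - 38*c/3 + 4/3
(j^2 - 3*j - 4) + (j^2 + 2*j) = 2*j^2 - j - 4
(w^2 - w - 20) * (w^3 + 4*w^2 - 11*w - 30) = w^5 + 3*w^4 - 35*w^3 - 99*w^2 + 250*w + 600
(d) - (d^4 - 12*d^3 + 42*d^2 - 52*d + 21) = -d^4 + 12*d^3 - 42*d^2 + 53*d - 21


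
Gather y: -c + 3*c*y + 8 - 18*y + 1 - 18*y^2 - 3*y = -c - 18*y^2 + y*(3*c - 21) + 9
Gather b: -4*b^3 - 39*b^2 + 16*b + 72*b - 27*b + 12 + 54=-4*b^3 - 39*b^2 + 61*b + 66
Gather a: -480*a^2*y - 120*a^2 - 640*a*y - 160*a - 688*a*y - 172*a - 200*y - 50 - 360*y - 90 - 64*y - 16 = a^2*(-480*y - 120) + a*(-1328*y - 332) - 624*y - 156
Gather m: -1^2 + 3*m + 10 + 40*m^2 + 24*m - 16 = 40*m^2 + 27*m - 7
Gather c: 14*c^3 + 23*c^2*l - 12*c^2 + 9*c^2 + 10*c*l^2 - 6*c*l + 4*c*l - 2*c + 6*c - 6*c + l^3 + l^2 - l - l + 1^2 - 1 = 14*c^3 + c^2*(23*l - 3) + c*(10*l^2 - 2*l - 2) + l^3 + l^2 - 2*l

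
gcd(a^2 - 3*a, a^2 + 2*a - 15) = a - 3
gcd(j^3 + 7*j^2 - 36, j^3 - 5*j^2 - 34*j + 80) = j - 2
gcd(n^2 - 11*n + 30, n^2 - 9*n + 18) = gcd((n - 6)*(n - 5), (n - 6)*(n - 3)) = n - 6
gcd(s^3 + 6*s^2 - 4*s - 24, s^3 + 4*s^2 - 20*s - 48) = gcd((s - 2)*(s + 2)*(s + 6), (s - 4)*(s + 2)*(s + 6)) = s^2 + 8*s + 12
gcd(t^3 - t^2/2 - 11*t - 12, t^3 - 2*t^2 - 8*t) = t^2 - 2*t - 8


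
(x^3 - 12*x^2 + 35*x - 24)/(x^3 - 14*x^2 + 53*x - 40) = (x - 3)/(x - 5)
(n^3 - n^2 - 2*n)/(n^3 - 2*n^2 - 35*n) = (-n^2 + n + 2)/(-n^2 + 2*n + 35)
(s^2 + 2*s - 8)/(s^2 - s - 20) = (s - 2)/(s - 5)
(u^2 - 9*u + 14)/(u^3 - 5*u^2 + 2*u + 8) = (u - 7)/(u^2 - 3*u - 4)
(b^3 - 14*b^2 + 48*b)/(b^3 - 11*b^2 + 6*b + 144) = b/(b + 3)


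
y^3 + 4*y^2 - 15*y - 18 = (y - 3)*(y + 1)*(y + 6)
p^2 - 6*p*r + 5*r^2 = (p - 5*r)*(p - r)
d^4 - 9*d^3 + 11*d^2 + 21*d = d*(d - 7)*(d - 3)*(d + 1)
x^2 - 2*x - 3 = (x - 3)*(x + 1)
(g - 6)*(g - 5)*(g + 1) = g^3 - 10*g^2 + 19*g + 30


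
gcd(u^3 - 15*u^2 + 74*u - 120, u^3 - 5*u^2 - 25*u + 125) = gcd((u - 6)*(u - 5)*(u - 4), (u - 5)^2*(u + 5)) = u - 5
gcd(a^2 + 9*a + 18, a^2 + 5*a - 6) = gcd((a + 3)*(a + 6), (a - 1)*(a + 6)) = a + 6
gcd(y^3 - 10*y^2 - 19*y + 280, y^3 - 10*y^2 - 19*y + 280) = y^3 - 10*y^2 - 19*y + 280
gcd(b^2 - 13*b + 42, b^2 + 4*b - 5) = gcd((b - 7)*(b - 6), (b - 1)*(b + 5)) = 1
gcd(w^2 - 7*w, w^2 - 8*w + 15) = 1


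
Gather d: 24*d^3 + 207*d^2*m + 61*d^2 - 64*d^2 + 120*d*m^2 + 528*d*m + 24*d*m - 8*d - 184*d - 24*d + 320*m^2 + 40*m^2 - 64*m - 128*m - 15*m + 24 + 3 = 24*d^3 + d^2*(207*m - 3) + d*(120*m^2 + 552*m - 216) + 360*m^2 - 207*m + 27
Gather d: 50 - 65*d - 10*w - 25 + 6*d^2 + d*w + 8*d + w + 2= 6*d^2 + d*(w - 57) - 9*w + 27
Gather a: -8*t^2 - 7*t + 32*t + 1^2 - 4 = -8*t^2 + 25*t - 3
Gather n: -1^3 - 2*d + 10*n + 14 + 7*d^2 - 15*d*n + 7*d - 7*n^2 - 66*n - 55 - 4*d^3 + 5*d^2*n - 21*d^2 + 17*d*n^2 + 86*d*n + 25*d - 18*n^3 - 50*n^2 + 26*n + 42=-4*d^3 - 14*d^2 + 30*d - 18*n^3 + n^2*(17*d - 57) + n*(5*d^2 + 71*d - 30)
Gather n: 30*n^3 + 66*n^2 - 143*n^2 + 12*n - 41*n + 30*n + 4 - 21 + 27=30*n^3 - 77*n^2 + n + 10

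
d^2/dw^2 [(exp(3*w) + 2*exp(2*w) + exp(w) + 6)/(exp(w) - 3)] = (4*exp(4*w) - 31*exp(3*w) + 63*exp(2*w) + 81*exp(w) + 27)*exp(w)/(exp(3*w) - 9*exp(2*w) + 27*exp(w) - 27)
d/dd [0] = 0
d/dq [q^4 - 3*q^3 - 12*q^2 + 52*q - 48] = 4*q^3 - 9*q^2 - 24*q + 52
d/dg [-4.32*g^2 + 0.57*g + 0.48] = 0.57 - 8.64*g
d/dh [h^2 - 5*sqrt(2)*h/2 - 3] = 2*h - 5*sqrt(2)/2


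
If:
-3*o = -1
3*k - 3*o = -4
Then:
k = -1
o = 1/3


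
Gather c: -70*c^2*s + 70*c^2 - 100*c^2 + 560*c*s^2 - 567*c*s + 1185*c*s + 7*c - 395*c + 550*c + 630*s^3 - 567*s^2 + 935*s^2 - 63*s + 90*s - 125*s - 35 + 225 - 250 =c^2*(-70*s - 30) + c*(560*s^2 + 618*s + 162) + 630*s^3 + 368*s^2 - 98*s - 60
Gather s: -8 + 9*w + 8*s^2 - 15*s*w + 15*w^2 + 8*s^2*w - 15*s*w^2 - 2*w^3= s^2*(8*w + 8) + s*(-15*w^2 - 15*w) - 2*w^3 + 15*w^2 + 9*w - 8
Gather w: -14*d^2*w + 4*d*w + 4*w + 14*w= w*(-14*d^2 + 4*d + 18)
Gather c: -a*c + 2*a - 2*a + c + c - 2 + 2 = c*(2 - a)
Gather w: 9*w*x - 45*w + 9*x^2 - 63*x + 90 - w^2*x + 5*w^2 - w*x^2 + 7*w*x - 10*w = w^2*(5 - x) + w*(-x^2 + 16*x - 55) + 9*x^2 - 63*x + 90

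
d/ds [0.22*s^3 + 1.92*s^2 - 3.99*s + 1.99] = 0.66*s^2 + 3.84*s - 3.99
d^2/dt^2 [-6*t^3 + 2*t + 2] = -36*t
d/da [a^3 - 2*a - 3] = 3*a^2 - 2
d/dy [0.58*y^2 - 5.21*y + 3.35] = 1.16*y - 5.21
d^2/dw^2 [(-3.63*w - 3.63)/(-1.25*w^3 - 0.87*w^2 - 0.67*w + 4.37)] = (34.03125*w^5 + 91.74825*w^4 + 62.576844*w^3 + 272.672532*w^2 + 214.474194*w + 52.117362)/(1.953125*w^9 + 4.078125*w^8 + 5.979*w^7 - 15.454122*w^6 - 25.309506*w^5 - 30.71058*w^4 + 56.6305*w^3 + 43.95783*w^2 + 38.384769*w - 83.453453)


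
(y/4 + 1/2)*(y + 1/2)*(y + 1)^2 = y^4/4 + 9*y^3/8 + 7*y^2/4 + 9*y/8 + 1/4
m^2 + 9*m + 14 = (m + 2)*(m + 7)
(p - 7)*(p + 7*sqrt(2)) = p^2 - 7*p + 7*sqrt(2)*p - 49*sqrt(2)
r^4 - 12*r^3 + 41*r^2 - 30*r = r*(r - 6)*(r - 5)*(r - 1)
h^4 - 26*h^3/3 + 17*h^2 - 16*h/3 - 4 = (h - 6)*(h - 2)*(h - 1)*(h + 1/3)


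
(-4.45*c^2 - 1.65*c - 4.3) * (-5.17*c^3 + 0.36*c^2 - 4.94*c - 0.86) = 23.0065*c^5 + 6.9285*c^4 + 43.62*c^3 + 10.43*c^2 + 22.661*c + 3.698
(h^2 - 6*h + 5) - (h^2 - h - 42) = 47 - 5*h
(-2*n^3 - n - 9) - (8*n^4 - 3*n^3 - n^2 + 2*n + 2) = -8*n^4 + n^3 + n^2 - 3*n - 11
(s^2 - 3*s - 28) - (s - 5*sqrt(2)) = s^2 - 4*s - 28 + 5*sqrt(2)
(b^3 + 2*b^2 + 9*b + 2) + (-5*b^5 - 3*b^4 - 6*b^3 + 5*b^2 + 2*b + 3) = -5*b^5 - 3*b^4 - 5*b^3 + 7*b^2 + 11*b + 5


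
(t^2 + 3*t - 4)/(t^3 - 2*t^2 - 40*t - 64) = (t - 1)/(t^2 - 6*t - 16)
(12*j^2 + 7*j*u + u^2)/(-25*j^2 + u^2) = (12*j^2 + 7*j*u + u^2)/(-25*j^2 + u^2)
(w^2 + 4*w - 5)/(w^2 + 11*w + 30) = (w - 1)/(w + 6)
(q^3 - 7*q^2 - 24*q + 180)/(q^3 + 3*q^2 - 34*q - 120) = (q - 6)/(q + 4)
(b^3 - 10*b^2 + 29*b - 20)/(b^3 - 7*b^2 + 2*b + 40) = (b - 1)/(b + 2)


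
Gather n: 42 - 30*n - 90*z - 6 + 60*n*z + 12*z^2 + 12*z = n*(60*z - 30) + 12*z^2 - 78*z + 36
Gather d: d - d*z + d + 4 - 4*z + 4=d*(2 - z) - 4*z + 8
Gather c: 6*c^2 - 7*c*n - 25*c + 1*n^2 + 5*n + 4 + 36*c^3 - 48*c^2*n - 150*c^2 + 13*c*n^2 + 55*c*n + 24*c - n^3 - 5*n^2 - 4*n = 36*c^3 + c^2*(-48*n - 144) + c*(13*n^2 + 48*n - 1) - n^3 - 4*n^2 + n + 4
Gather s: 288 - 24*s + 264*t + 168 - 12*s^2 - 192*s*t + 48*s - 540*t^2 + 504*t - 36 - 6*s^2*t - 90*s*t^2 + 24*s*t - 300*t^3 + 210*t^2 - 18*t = s^2*(-6*t - 12) + s*(-90*t^2 - 168*t + 24) - 300*t^3 - 330*t^2 + 750*t + 420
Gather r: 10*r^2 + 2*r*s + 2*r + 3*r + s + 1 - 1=10*r^2 + r*(2*s + 5) + s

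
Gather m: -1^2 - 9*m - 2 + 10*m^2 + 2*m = 10*m^2 - 7*m - 3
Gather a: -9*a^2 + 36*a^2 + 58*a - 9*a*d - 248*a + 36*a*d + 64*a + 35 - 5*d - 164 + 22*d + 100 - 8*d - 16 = 27*a^2 + a*(27*d - 126) + 9*d - 45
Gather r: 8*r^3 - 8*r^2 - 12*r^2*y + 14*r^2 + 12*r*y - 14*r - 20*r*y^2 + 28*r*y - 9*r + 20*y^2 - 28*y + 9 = 8*r^3 + r^2*(6 - 12*y) + r*(-20*y^2 + 40*y - 23) + 20*y^2 - 28*y + 9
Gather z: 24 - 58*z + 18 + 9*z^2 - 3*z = 9*z^2 - 61*z + 42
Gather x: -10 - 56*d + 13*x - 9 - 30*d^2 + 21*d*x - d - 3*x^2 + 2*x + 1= -30*d^2 - 57*d - 3*x^2 + x*(21*d + 15) - 18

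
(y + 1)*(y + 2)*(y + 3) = y^3 + 6*y^2 + 11*y + 6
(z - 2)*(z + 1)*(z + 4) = z^3 + 3*z^2 - 6*z - 8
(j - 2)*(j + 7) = j^2 + 5*j - 14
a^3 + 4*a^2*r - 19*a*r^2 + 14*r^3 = (a - 2*r)*(a - r)*(a + 7*r)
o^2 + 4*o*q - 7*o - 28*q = (o - 7)*(o + 4*q)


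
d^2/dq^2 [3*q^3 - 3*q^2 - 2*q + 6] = 18*q - 6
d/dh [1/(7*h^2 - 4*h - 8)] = 2*(2 - 7*h)/(-7*h^2 + 4*h + 8)^2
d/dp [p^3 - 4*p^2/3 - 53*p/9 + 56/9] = 3*p^2 - 8*p/3 - 53/9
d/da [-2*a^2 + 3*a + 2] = 3 - 4*a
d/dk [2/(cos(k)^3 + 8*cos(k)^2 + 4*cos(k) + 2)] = 2*(3*cos(k)^2 + 16*cos(k) + 4)*sin(k)/(cos(k)^3 + 8*cos(k)^2 + 4*cos(k) + 2)^2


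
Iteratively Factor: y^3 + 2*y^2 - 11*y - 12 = (y + 4)*(y^2 - 2*y - 3) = (y - 3)*(y + 4)*(y + 1)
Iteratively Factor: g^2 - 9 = (g - 3)*(g + 3)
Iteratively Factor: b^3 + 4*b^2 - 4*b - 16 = (b - 2)*(b^2 + 6*b + 8) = (b - 2)*(b + 4)*(b + 2)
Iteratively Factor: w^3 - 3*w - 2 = (w - 2)*(w^2 + 2*w + 1) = (w - 2)*(w + 1)*(w + 1)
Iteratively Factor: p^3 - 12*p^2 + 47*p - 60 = (p - 4)*(p^2 - 8*p + 15) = (p - 4)*(p - 3)*(p - 5)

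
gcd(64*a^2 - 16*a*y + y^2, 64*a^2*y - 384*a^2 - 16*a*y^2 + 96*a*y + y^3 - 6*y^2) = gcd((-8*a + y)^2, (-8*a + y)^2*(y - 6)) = 64*a^2 - 16*a*y + y^2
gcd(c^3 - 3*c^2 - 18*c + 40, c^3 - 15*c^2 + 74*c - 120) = c - 5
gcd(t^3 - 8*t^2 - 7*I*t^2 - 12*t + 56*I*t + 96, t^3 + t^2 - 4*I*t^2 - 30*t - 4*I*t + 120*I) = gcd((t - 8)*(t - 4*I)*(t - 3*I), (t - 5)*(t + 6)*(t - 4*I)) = t - 4*I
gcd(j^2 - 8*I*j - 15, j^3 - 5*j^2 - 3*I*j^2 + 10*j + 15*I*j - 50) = j - 5*I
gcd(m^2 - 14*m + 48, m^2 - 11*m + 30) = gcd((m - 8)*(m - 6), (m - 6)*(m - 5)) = m - 6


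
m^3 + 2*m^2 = m^2*(m + 2)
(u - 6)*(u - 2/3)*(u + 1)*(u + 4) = u^4 - 5*u^3/3 - 76*u^2/3 - 20*u/3 + 16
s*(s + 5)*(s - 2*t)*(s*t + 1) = s^4*t - 2*s^3*t^2 + 5*s^3*t + s^3 - 10*s^2*t^2 - 2*s^2*t + 5*s^2 - 10*s*t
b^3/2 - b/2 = b*(b/2 + 1/2)*(b - 1)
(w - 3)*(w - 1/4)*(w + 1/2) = w^3 - 11*w^2/4 - 7*w/8 + 3/8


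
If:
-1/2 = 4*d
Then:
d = -1/8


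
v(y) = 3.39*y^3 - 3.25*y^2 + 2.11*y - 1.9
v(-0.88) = -8.58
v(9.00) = 2225.15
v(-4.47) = -379.05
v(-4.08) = -294.85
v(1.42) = 4.25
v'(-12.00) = 1544.59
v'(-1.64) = 40.12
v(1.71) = 9.16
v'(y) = 10.17*y^2 - 6.5*y + 2.11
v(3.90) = 157.99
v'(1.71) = 20.73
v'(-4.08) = 197.92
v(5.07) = 367.05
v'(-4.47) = 234.37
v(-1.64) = -29.05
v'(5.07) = 230.57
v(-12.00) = -6353.14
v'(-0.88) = 15.71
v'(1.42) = 13.39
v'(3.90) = 131.45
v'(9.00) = 767.38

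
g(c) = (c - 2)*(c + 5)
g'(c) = 2*c + 3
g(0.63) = -7.71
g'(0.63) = 4.26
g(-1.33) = -12.22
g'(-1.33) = 0.34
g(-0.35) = -10.93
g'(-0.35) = 2.30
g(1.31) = -4.35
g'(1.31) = 5.62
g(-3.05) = -9.85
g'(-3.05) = -3.10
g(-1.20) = -12.16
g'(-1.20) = 0.60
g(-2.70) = -10.81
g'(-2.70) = -2.40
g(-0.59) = -11.42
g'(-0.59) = 1.82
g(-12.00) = 98.00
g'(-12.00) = -21.00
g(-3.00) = -10.00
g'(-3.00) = -3.00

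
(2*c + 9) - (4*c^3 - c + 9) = -4*c^3 + 3*c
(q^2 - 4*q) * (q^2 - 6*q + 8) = q^4 - 10*q^3 + 32*q^2 - 32*q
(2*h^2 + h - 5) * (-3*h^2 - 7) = -6*h^4 - 3*h^3 + h^2 - 7*h + 35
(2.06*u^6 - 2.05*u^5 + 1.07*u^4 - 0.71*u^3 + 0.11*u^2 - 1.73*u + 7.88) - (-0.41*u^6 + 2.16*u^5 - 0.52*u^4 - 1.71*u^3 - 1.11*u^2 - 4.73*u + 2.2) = 2.47*u^6 - 4.21*u^5 + 1.59*u^4 + 1.0*u^3 + 1.22*u^2 + 3.0*u + 5.68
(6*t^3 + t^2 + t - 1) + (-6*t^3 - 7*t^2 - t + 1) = -6*t^2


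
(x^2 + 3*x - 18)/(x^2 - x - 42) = (x - 3)/(x - 7)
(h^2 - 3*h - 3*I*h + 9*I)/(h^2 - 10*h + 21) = (h - 3*I)/(h - 7)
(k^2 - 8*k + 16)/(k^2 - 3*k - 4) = (k - 4)/(k + 1)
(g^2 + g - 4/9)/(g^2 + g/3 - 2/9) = (3*g + 4)/(3*g + 2)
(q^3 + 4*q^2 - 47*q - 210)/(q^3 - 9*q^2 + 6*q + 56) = (q^2 + 11*q + 30)/(q^2 - 2*q - 8)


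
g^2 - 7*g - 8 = (g - 8)*(g + 1)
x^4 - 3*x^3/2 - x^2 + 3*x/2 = x*(x - 3/2)*(x - 1)*(x + 1)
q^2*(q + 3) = q^3 + 3*q^2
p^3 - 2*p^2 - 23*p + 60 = (p - 4)*(p - 3)*(p + 5)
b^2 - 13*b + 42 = (b - 7)*(b - 6)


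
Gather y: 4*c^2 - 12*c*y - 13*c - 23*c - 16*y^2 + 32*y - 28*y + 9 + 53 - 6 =4*c^2 - 36*c - 16*y^2 + y*(4 - 12*c) + 56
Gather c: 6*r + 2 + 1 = 6*r + 3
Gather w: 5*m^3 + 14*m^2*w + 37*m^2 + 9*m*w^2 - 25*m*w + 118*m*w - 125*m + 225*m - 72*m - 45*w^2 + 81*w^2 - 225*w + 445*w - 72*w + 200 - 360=5*m^3 + 37*m^2 + 28*m + w^2*(9*m + 36) + w*(14*m^2 + 93*m + 148) - 160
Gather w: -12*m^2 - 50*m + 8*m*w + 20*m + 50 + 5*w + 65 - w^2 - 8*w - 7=-12*m^2 - 30*m - w^2 + w*(8*m - 3) + 108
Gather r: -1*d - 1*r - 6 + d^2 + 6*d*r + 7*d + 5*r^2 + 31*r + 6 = d^2 + 6*d + 5*r^2 + r*(6*d + 30)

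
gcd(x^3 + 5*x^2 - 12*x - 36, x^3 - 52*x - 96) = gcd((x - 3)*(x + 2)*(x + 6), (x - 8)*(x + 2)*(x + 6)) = x^2 + 8*x + 12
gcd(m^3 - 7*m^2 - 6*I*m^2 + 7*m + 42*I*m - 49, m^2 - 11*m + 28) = m - 7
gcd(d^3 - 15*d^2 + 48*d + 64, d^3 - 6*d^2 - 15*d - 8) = d^2 - 7*d - 8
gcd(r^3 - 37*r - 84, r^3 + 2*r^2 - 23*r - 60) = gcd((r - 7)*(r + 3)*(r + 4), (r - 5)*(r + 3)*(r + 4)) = r^2 + 7*r + 12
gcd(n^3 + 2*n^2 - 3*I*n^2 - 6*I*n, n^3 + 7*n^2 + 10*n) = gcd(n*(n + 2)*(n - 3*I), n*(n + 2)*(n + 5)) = n^2 + 2*n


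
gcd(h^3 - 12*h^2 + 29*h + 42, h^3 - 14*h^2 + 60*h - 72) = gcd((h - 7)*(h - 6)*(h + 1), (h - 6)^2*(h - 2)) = h - 6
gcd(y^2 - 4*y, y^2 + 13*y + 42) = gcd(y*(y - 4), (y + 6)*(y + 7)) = 1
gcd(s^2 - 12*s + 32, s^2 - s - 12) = s - 4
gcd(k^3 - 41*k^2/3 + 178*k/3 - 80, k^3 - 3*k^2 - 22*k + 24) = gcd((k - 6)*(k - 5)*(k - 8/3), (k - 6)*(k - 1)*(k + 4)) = k - 6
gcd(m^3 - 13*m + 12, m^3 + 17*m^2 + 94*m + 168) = m + 4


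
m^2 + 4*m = m*(m + 4)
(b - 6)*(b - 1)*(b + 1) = b^3 - 6*b^2 - b + 6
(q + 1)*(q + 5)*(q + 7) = q^3 + 13*q^2 + 47*q + 35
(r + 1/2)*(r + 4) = r^2 + 9*r/2 + 2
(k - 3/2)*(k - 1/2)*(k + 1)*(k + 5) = k^4 + 4*k^3 - 25*k^2/4 - 11*k/2 + 15/4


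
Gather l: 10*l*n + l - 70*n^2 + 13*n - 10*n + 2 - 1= l*(10*n + 1) - 70*n^2 + 3*n + 1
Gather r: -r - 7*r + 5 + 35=40 - 8*r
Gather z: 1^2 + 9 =10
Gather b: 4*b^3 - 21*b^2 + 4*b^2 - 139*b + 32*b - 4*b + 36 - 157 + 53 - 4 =4*b^3 - 17*b^2 - 111*b - 72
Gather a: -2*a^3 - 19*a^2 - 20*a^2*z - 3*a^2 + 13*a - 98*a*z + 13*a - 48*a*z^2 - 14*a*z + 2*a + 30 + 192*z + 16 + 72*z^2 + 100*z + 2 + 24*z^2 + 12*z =-2*a^3 + a^2*(-20*z - 22) + a*(-48*z^2 - 112*z + 28) + 96*z^2 + 304*z + 48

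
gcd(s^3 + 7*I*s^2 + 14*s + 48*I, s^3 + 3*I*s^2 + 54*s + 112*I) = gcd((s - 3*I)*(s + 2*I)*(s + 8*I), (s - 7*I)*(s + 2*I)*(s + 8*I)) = s^2 + 10*I*s - 16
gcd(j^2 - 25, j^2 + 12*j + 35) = j + 5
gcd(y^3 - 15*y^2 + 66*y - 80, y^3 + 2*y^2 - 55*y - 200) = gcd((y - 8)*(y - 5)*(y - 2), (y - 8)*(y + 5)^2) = y - 8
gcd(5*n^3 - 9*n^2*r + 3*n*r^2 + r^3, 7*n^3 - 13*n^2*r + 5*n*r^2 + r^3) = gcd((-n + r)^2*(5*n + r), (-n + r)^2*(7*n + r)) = n^2 - 2*n*r + r^2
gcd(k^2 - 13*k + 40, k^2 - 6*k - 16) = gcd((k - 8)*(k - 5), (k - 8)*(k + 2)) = k - 8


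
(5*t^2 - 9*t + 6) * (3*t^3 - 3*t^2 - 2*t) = 15*t^5 - 42*t^4 + 35*t^3 - 12*t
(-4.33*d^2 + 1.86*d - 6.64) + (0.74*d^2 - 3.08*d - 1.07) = -3.59*d^2 - 1.22*d - 7.71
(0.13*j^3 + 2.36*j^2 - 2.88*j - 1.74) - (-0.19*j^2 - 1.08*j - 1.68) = 0.13*j^3 + 2.55*j^2 - 1.8*j - 0.0600000000000001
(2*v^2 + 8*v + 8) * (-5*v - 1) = -10*v^3 - 42*v^2 - 48*v - 8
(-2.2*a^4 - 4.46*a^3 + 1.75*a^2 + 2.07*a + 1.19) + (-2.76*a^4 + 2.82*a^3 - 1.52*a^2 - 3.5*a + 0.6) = -4.96*a^4 - 1.64*a^3 + 0.23*a^2 - 1.43*a + 1.79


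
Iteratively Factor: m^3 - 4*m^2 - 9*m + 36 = (m - 3)*(m^2 - m - 12) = (m - 4)*(m - 3)*(m + 3)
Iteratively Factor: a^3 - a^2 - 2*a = (a + 1)*(a^2 - 2*a) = (a - 2)*(a + 1)*(a)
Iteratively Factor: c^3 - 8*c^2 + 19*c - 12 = (c - 4)*(c^2 - 4*c + 3) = (c - 4)*(c - 1)*(c - 3)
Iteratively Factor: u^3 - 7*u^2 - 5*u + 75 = (u + 3)*(u^2 - 10*u + 25) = (u - 5)*(u + 3)*(u - 5)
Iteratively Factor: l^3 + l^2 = (l)*(l^2 + l) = l^2*(l + 1)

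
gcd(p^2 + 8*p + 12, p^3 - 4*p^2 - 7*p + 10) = p + 2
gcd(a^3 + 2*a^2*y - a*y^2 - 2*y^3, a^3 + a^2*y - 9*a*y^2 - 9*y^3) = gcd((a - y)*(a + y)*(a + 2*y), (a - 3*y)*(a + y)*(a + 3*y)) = a + y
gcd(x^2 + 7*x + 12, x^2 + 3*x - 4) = x + 4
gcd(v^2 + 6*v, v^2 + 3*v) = v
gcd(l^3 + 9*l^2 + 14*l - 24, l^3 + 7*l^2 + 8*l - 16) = l^2 + 3*l - 4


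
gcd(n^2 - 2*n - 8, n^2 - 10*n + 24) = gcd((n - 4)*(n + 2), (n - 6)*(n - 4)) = n - 4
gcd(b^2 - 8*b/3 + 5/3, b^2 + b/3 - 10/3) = b - 5/3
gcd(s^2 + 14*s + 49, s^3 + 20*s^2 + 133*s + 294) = s^2 + 14*s + 49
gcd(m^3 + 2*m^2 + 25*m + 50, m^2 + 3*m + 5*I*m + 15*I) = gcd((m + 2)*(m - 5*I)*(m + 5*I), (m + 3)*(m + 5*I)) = m + 5*I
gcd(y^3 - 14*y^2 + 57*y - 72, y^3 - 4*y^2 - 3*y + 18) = y^2 - 6*y + 9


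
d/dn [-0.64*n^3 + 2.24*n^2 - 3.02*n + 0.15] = -1.92*n^2 + 4.48*n - 3.02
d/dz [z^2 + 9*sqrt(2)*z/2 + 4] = 2*z + 9*sqrt(2)/2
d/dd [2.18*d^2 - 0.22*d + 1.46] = 4.36*d - 0.22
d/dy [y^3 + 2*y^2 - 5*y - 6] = 3*y^2 + 4*y - 5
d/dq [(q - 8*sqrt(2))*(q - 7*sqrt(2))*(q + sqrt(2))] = 3*q^2 - 28*sqrt(2)*q + 82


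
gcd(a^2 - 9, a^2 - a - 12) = a + 3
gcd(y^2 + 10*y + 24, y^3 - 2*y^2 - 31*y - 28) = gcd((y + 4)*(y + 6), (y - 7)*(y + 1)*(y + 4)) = y + 4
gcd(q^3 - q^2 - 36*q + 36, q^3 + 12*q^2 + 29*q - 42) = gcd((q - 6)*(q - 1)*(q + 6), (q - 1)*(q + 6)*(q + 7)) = q^2 + 5*q - 6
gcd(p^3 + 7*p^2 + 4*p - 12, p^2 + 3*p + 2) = p + 2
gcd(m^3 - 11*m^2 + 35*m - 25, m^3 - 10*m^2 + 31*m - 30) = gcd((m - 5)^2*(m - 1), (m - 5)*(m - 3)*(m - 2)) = m - 5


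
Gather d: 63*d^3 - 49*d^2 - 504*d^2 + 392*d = 63*d^3 - 553*d^2 + 392*d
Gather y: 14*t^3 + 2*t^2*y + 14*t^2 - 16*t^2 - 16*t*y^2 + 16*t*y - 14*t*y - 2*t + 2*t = 14*t^3 - 2*t^2 - 16*t*y^2 + y*(2*t^2 + 2*t)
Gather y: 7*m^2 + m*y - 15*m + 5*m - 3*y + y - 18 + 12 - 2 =7*m^2 - 10*m + y*(m - 2) - 8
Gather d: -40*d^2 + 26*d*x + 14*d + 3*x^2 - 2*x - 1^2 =-40*d^2 + d*(26*x + 14) + 3*x^2 - 2*x - 1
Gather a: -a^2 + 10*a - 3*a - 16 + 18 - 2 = -a^2 + 7*a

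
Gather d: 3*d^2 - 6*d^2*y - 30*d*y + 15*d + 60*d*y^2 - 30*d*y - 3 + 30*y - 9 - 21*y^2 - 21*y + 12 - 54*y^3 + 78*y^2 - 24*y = d^2*(3 - 6*y) + d*(60*y^2 - 60*y + 15) - 54*y^3 + 57*y^2 - 15*y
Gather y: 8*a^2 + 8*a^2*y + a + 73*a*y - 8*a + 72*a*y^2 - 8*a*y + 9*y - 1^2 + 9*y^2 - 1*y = 8*a^2 - 7*a + y^2*(72*a + 9) + y*(8*a^2 + 65*a + 8) - 1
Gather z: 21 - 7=14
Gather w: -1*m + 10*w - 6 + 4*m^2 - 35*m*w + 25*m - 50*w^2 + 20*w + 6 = 4*m^2 + 24*m - 50*w^2 + w*(30 - 35*m)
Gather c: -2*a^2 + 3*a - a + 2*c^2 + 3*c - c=-2*a^2 + 2*a + 2*c^2 + 2*c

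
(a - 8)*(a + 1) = a^2 - 7*a - 8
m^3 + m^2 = m^2*(m + 1)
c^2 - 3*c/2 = c*(c - 3/2)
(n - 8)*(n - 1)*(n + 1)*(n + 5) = n^4 - 3*n^3 - 41*n^2 + 3*n + 40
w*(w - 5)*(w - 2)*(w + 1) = w^4 - 6*w^3 + 3*w^2 + 10*w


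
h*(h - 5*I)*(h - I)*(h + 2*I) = h^4 - 4*I*h^3 + 7*h^2 - 10*I*h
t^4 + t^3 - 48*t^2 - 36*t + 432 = (t - 6)*(t - 3)*(t + 4)*(t + 6)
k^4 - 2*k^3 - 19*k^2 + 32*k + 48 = (k - 4)*(k - 3)*(k + 1)*(k + 4)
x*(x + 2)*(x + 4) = x^3 + 6*x^2 + 8*x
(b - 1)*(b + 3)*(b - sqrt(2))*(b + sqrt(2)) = b^4 + 2*b^3 - 5*b^2 - 4*b + 6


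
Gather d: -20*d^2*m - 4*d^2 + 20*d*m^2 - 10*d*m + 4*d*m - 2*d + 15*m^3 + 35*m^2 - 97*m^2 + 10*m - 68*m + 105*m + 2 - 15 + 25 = d^2*(-20*m - 4) + d*(20*m^2 - 6*m - 2) + 15*m^3 - 62*m^2 + 47*m + 12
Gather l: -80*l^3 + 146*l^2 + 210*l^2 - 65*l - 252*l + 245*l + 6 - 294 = -80*l^3 + 356*l^2 - 72*l - 288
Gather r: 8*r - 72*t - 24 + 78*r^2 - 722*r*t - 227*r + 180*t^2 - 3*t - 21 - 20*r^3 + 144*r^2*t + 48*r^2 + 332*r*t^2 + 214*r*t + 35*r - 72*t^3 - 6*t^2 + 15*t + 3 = -20*r^3 + r^2*(144*t + 126) + r*(332*t^2 - 508*t - 184) - 72*t^3 + 174*t^2 - 60*t - 42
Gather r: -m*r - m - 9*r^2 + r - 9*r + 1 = -m - 9*r^2 + r*(-m - 8) + 1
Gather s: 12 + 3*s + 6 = 3*s + 18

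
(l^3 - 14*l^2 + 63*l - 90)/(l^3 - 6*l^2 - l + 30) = (l - 6)/(l + 2)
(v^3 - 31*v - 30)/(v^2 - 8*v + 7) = (v^3 - 31*v - 30)/(v^2 - 8*v + 7)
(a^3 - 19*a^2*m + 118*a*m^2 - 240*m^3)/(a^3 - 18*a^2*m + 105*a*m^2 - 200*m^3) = (a - 6*m)/(a - 5*m)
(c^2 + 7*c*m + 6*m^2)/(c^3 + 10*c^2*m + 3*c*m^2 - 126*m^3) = (c + m)/(c^2 + 4*c*m - 21*m^2)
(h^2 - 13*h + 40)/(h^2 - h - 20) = (h - 8)/(h + 4)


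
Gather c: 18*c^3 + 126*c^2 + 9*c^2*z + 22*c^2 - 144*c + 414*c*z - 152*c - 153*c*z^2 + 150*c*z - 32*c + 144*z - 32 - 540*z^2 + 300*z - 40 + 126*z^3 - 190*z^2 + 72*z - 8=18*c^3 + c^2*(9*z + 148) + c*(-153*z^2 + 564*z - 328) + 126*z^3 - 730*z^2 + 516*z - 80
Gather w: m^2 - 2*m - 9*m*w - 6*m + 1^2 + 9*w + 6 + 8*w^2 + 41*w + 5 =m^2 - 8*m + 8*w^2 + w*(50 - 9*m) + 12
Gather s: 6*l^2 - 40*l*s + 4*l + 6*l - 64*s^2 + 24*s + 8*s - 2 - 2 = 6*l^2 + 10*l - 64*s^2 + s*(32 - 40*l) - 4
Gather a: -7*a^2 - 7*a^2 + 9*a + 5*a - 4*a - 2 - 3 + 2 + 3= -14*a^2 + 10*a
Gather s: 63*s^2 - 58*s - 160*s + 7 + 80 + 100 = 63*s^2 - 218*s + 187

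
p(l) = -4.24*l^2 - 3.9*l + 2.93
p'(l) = -8.48*l - 3.9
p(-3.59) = -37.71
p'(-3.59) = 26.54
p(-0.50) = 3.82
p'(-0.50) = 0.34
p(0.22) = 1.87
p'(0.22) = -5.77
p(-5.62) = -109.07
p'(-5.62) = 43.76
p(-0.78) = 3.39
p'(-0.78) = 2.71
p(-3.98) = -48.71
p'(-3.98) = 29.85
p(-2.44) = -12.80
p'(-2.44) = 16.79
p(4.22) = -89.04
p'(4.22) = -39.69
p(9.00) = -375.61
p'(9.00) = -80.22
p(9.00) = -375.61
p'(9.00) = -80.22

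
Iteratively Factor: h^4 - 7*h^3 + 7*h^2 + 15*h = (h - 3)*(h^3 - 4*h^2 - 5*h) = (h - 5)*(h - 3)*(h^2 + h) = (h - 5)*(h - 3)*(h + 1)*(h)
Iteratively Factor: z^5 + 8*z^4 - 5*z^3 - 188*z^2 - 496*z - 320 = (z + 4)*(z^4 + 4*z^3 - 21*z^2 - 104*z - 80) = (z - 5)*(z + 4)*(z^3 + 9*z^2 + 24*z + 16) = (z - 5)*(z + 1)*(z + 4)*(z^2 + 8*z + 16) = (z - 5)*(z + 1)*(z + 4)^2*(z + 4)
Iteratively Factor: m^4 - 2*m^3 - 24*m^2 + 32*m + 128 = (m - 4)*(m^3 + 2*m^2 - 16*m - 32) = (m - 4)*(m + 2)*(m^2 - 16) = (m - 4)*(m + 2)*(m + 4)*(m - 4)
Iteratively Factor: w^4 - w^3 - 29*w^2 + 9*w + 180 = (w + 3)*(w^3 - 4*w^2 - 17*w + 60) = (w - 5)*(w + 3)*(w^2 + w - 12) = (w - 5)*(w - 3)*(w + 3)*(w + 4)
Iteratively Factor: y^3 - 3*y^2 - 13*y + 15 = (y + 3)*(y^2 - 6*y + 5) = (y - 1)*(y + 3)*(y - 5)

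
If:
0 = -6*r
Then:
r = 0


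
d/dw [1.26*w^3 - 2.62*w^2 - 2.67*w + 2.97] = 3.78*w^2 - 5.24*w - 2.67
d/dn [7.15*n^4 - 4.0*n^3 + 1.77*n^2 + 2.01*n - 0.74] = 28.6*n^3 - 12.0*n^2 + 3.54*n + 2.01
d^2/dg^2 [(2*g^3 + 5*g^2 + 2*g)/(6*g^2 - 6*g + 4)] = (69*g^3 - 126*g^2 - 12*g + 32)/(27*g^6 - 81*g^5 + 135*g^4 - 135*g^3 + 90*g^2 - 36*g + 8)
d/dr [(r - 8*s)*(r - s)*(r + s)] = 3*r^2 - 16*r*s - s^2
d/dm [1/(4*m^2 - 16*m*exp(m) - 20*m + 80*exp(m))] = (m*exp(m) - m/2 - 4*exp(m) + 5/4)/(m^2 - 4*m*exp(m) - 5*m + 20*exp(m))^2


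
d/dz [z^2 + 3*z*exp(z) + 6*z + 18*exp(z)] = 3*z*exp(z) + 2*z + 21*exp(z) + 6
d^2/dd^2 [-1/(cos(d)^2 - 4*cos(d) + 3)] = (4*sin(d)^4 - 6*sin(d)^2 + 27*cos(d) - 3*cos(3*d) - 24)/((cos(d) - 3)^3*(cos(d) - 1)^3)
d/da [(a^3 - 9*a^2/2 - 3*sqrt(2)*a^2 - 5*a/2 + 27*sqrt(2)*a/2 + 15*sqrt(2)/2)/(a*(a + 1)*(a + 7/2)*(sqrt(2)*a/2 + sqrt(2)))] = (-4*sqrt(2)*a^6 + 48*a^5 + 36*sqrt(2)*a^5 - 168*a^4 + 197*sqrt(2)*a^4 - 1644*a^3 + 186*sqrt(2)*a^3 - 2688*a^2 - sqrt(2)*a^2 - 1500*a - 420)/(a^2*(4*a^6 + 52*a^5 + 269*a^4 + 706*a^3 + 989*a^2 + 700*a + 196))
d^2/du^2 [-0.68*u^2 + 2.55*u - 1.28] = -1.36000000000000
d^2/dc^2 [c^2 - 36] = 2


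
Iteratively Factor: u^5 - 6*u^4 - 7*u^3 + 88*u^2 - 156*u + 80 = (u - 5)*(u^4 - u^3 - 12*u^2 + 28*u - 16) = (u - 5)*(u + 4)*(u^3 - 5*u^2 + 8*u - 4) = (u - 5)*(u - 2)*(u + 4)*(u^2 - 3*u + 2) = (u - 5)*(u - 2)^2*(u + 4)*(u - 1)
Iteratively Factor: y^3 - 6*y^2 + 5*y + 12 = (y - 4)*(y^2 - 2*y - 3) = (y - 4)*(y - 3)*(y + 1)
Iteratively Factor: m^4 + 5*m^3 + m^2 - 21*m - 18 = (m + 3)*(m^3 + 2*m^2 - 5*m - 6) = (m + 1)*(m + 3)*(m^2 + m - 6) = (m - 2)*(m + 1)*(m + 3)*(m + 3)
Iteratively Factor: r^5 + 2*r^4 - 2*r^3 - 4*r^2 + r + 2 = (r - 1)*(r^4 + 3*r^3 + r^2 - 3*r - 2) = (r - 1)*(r + 1)*(r^3 + 2*r^2 - r - 2) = (r - 1)^2*(r + 1)*(r^2 + 3*r + 2) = (r - 1)^2*(r + 1)^2*(r + 2)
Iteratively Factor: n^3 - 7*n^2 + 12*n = (n - 4)*(n^2 - 3*n) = (n - 4)*(n - 3)*(n)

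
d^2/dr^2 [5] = 0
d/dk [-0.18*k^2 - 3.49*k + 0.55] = -0.36*k - 3.49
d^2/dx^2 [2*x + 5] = 0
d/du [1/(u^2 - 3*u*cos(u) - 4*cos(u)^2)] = (-3*u*sin(u) - 2*u - 4*sin(2*u) + 3*cos(u))/((u - 4*cos(u))^2*(u + cos(u))^2)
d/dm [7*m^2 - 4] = 14*m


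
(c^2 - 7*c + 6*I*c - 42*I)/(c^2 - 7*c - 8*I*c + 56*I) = (c + 6*I)/(c - 8*I)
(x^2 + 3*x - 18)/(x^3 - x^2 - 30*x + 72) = 1/(x - 4)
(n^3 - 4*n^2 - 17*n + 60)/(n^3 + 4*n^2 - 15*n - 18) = (n^2 - n - 20)/(n^2 + 7*n + 6)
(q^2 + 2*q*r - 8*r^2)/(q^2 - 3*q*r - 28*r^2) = (q - 2*r)/(q - 7*r)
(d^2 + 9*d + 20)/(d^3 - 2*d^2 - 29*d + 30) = (d + 4)/(d^2 - 7*d + 6)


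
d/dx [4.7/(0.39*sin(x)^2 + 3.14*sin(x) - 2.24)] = -(3.666*sin(x) + 14.758)*cos(x)/(0.39*sin(x)^2 + 3.14*sin(x) - 2.24)^2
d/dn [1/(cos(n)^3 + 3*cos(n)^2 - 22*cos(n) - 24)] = (3*cos(n)^2 + 6*cos(n) - 22)*sin(n)/(cos(n)^3 + 3*cos(n)^2 - 22*cos(n) - 24)^2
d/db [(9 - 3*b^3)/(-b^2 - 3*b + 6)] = 3*(3*b^2*(b^2 + 3*b - 6) - (2*b + 3)*(b^3 - 3))/(b^2 + 3*b - 6)^2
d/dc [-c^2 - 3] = -2*c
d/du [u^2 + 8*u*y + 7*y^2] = 2*u + 8*y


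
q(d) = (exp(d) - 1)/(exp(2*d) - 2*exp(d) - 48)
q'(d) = (exp(d) - 1)*(-2*exp(2*d) + 2*exp(d))/(exp(2*d) - 2*exp(d) - 48)^2 + exp(d)/(exp(2*d) - 2*exp(d) - 48) = (-2*(1 - exp(d))^2 + exp(2*d) - 2*exp(d) - 48)*exp(d)/(-exp(2*d) + 2*exp(d) + 48)^2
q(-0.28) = 0.00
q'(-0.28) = -0.02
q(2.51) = 0.14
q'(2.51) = -0.35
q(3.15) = 0.05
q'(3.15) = -0.06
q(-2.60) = 0.02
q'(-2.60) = -0.00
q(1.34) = -0.07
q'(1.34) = -0.13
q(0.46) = -0.01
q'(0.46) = -0.03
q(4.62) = 0.01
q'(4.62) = -0.01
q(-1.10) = 0.01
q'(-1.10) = -0.01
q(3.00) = 0.06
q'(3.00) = -0.08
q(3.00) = 0.06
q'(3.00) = -0.08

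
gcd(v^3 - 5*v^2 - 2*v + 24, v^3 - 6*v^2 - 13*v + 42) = 1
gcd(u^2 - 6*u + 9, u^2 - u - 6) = u - 3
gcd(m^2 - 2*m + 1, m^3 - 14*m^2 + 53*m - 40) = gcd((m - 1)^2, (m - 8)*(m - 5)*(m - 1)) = m - 1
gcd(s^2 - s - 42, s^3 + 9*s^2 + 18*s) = s + 6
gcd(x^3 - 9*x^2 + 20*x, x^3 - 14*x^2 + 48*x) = x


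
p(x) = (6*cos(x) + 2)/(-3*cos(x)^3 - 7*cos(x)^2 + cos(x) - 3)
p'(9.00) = 0.17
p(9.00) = 0.47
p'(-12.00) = -0.46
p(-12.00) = -0.79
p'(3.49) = -0.14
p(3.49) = 0.48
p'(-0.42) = 0.32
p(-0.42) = -0.73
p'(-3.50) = 0.14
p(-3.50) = 0.48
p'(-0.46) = 0.36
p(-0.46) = -0.75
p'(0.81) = -0.65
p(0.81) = -0.93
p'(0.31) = -0.23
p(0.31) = -0.70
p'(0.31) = -0.23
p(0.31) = -0.70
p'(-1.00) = 0.62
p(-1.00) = -1.05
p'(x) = (6*cos(x) + 2)*(-9*sin(x)*cos(x)^2 - 14*sin(x)*cos(x) + sin(x))/(-3*cos(x)^3 - 7*cos(x)^2 + cos(x) - 3)^2 - 6*sin(x)/(-3*cos(x)^3 - 7*cos(x)^2 + cos(x) - 3)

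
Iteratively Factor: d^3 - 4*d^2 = (d)*(d^2 - 4*d) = d*(d - 4)*(d)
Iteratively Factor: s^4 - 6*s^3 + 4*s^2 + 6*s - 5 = (s - 1)*(s^3 - 5*s^2 - s + 5) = (s - 1)*(s + 1)*(s^2 - 6*s + 5) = (s - 1)^2*(s + 1)*(s - 5)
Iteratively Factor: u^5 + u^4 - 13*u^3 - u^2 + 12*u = (u - 1)*(u^4 + 2*u^3 - 11*u^2 - 12*u) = (u - 1)*(u + 1)*(u^3 + u^2 - 12*u) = u*(u - 1)*(u + 1)*(u^2 + u - 12) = u*(u - 1)*(u + 1)*(u + 4)*(u - 3)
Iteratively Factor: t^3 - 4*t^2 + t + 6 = (t + 1)*(t^2 - 5*t + 6) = (t - 3)*(t + 1)*(t - 2)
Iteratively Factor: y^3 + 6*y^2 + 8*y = (y)*(y^2 + 6*y + 8) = y*(y + 2)*(y + 4)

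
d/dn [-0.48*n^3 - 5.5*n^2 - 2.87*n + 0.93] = -1.44*n^2 - 11.0*n - 2.87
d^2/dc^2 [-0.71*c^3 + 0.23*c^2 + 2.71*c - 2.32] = 0.46 - 4.26*c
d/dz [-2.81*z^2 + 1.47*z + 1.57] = 1.47 - 5.62*z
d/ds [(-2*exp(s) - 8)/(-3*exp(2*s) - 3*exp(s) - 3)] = 2*(-(exp(s) + 4)*(2*exp(s) + 1) + exp(2*s) + exp(s) + 1)*exp(s)/(3*(exp(2*s) + exp(s) + 1)^2)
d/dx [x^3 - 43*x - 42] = 3*x^2 - 43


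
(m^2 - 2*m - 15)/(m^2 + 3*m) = (m - 5)/m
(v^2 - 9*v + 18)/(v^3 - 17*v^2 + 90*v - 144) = 1/(v - 8)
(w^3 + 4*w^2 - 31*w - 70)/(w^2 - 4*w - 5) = (w^2 + 9*w + 14)/(w + 1)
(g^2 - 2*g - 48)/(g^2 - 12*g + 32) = (g + 6)/(g - 4)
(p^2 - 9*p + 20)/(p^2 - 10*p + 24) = (p - 5)/(p - 6)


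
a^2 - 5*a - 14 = (a - 7)*(a + 2)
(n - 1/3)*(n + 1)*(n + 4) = n^3 + 14*n^2/3 + 7*n/3 - 4/3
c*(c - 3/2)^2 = c^3 - 3*c^2 + 9*c/4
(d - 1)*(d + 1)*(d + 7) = d^3 + 7*d^2 - d - 7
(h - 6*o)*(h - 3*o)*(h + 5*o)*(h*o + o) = h^4*o - 4*h^3*o^2 + h^3*o - 27*h^2*o^3 - 4*h^2*o^2 + 90*h*o^4 - 27*h*o^3 + 90*o^4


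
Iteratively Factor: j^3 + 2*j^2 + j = (j + 1)*(j^2 + j) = j*(j + 1)*(j + 1)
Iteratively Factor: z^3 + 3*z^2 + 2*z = (z + 1)*(z^2 + 2*z) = z*(z + 1)*(z + 2)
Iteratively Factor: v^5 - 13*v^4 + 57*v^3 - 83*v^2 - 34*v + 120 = (v - 5)*(v^4 - 8*v^3 + 17*v^2 + 2*v - 24) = (v - 5)*(v - 4)*(v^3 - 4*v^2 + v + 6) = (v - 5)*(v - 4)*(v - 2)*(v^2 - 2*v - 3) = (v - 5)*(v - 4)*(v - 3)*(v - 2)*(v + 1)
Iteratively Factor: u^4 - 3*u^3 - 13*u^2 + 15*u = (u - 5)*(u^3 + 2*u^2 - 3*u) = u*(u - 5)*(u^2 + 2*u - 3) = u*(u - 5)*(u - 1)*(u + 3)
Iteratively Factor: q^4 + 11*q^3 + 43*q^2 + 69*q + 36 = (q + 4)*(q^3 + 7*q^2 + 15*q + 9) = (q + 1)*(q + 4)*(q^2 + 6*q + 9) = (q + 1)*(q + 3)*(q + 4)*(q + 3)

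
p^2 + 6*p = p*(p + 6)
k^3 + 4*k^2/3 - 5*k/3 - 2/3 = (k - 1)*(k + 1/3)*(k + 2)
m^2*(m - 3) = m^3 - 3*m^2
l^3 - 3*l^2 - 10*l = l*(l - 5)*(l + 2)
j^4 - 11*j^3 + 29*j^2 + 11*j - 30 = (j - 6)*(j - 5)*(j - 1)*(j + 1)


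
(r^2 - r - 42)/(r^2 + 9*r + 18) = (r - 7)/(r + 3)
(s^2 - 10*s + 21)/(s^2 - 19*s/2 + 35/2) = 2*(s - 3)/(2*s - 5)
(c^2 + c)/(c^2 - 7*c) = (c + 1)/(c - 7)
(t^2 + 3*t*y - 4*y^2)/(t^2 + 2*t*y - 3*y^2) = (t + 4*y)/(t + 3*y)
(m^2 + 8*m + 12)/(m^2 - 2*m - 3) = (m^2 + 8*m + 12)/(m^2 - 2*m - 3)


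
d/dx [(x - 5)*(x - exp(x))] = x + (1 - exp(x))*(x - 5) - exp(x)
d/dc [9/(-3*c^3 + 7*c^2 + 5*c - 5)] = 9*(9*c^2 - 14*c - 5)/(3*c^3 - 7*c^2 - 5*c + 5)^2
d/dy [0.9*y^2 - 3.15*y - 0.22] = 1.8*y - 3.15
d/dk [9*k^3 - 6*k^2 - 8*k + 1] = 27*k^2 - 12*k - 8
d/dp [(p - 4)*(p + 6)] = 2*p + 2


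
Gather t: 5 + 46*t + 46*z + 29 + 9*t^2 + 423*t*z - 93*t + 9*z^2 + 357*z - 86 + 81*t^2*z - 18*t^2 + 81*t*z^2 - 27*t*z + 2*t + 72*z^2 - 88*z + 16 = t^2*(81*z - 9) + t*(81*z^2 + 396*z - 45) + 81*z^2 + 315*z - 36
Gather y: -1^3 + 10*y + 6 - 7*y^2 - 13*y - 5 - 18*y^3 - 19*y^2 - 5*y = -18*y^3 - 26*y^2 - 8*y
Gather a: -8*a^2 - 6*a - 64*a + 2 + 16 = -8*a^2 - 70*a + 18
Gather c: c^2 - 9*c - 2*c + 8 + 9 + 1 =c^2 - 11*c + 18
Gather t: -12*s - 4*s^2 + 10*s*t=-4*s^2 + 10*s*t - 12*s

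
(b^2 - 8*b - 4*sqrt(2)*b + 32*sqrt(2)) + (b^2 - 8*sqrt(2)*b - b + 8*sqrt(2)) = 2*b^2 - 12*sqrt(2)*b - 9*b + 40*sqrt(2)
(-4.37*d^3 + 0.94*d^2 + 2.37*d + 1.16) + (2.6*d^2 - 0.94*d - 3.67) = -4.37*d^3 + 3.54*d^2 + 1.43*d - 2.51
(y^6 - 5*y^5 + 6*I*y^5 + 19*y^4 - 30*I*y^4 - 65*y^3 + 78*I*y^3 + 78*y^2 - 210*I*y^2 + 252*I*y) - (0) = y^6 - 5*y^5 + 6*I*y^5 + 19*y^4 - 30*I*y^4 - 65*y^3 + 78*I*y^3 + 78*y^2 - 210*I*y^2 + 252*I*y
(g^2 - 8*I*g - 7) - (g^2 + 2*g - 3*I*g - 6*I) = -2*g - 5*I*g - 7 + 6*I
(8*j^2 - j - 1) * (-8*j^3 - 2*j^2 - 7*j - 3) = -64*j^5 - 8*j^4 - 46*j^3 - 15*j^2 + 10*j + 3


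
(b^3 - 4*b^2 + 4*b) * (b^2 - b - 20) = b^5 - 5*b^4 - 12*b^3 + 76*b^2 - 80*b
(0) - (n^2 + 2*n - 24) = -n^2 - 2*n + 24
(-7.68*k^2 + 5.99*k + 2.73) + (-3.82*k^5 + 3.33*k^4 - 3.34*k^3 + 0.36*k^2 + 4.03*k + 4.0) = -3.82*k^5 + 3.33*k^4 - 3.34*k^3 - 7.32*k^2 + 10.02*k + 6.73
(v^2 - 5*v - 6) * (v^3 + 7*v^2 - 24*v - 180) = v^5 + 2*v^4 - 65*v^3 - 102*v^2 + 1044*v + 1080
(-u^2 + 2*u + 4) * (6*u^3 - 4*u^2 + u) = -6*u^5 + 16*u^4 + 15*u^3 - 14*u^2 + 4*u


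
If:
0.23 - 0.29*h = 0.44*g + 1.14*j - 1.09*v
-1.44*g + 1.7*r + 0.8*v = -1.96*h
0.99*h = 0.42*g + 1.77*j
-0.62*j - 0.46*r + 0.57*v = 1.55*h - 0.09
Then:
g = 114.750069259585*v + 34.8532419508317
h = -19.7915346719505*v - 6.12027077486419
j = -38.298671420484*v - 11.6934630996977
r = 119.547945700485*v + 36.5790583105479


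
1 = 1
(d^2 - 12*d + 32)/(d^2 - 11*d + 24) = (d - 4)/(d - 3)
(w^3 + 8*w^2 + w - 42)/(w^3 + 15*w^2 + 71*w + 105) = (w - 2)/(w + 5)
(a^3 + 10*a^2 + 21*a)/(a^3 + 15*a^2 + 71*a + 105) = a/(a + 5)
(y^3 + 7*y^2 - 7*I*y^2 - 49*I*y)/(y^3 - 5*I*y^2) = (y^2 + 7*y*(1 - I) - 49*I)/(y*(y - 5*I))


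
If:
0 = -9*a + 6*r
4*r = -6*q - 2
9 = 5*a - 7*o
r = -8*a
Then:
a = 0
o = -9/7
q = -1/3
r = 0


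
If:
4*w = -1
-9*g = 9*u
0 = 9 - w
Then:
No Solution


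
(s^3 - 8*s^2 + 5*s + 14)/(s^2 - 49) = (s^2 - s - 2)/(s + 7)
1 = 1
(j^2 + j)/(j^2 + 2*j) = (j + 1)/(j + 2)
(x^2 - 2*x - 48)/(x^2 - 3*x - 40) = (x + 6)/(x + 5)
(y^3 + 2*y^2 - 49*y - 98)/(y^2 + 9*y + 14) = y - 7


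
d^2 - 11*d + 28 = (d - 7)*(d - 4)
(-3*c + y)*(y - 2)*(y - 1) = -3*c*y^2 + 9*c*y - 6*c + y^3 - 3*y^2 + 2*y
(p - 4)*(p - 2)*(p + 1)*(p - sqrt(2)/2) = p^4 - 5*p^3 - sqrt(2)*p^3/2 + 2*p^2 + 5*sqrt(2)*p^2/2 - sqrt(2)*p + 8*p - 4*sqrt(2)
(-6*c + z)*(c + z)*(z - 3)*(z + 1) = -6*c^2*z^2 + 12*c^2*z + 18*c^2 - 5*c*z^3 + 10*c*z^2 + 15*c*z + z^4 - 2*z^3 - 3*z^2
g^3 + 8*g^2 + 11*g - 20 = (g - 1)*(g + 4)*(g + 5)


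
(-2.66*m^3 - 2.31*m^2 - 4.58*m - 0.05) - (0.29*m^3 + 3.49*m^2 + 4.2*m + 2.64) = -2.95*m^3 - 5.8*m^2 - 8.78*m - 2.69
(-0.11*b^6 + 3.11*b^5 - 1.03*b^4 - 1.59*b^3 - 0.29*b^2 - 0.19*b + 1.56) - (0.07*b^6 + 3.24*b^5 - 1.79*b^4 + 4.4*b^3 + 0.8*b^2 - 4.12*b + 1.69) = -0.18*b^6 - 0.13*b^5 + 0.76*b^4 - 5.99*b^3 - 1.09*b^2 + 3.93*b - 0.13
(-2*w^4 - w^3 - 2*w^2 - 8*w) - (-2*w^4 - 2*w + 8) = -w^3 - 2*w^2 - 6*w - 8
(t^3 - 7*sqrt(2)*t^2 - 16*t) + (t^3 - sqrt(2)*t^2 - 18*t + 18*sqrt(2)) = 2*t^3 - 8*sqrt(2)*t^2 - 34*t + 18*sqrt(2)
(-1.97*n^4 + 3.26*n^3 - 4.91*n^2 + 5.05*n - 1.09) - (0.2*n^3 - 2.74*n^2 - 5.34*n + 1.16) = -1.97*n^4 + 3.06*n^3 - 2.17*n^2 + 10.39*n - 2.25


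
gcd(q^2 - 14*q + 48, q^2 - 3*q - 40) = q - 8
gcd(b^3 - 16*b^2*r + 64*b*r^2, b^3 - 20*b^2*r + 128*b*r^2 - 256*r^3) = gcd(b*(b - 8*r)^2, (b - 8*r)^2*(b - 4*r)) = b^2 - 16*b*r + 64*r^2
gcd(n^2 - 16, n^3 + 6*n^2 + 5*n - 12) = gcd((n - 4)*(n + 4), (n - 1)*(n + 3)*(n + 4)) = n + 4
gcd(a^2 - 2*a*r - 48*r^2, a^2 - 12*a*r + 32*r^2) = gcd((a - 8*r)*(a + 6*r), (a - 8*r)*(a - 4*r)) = -a + 8*r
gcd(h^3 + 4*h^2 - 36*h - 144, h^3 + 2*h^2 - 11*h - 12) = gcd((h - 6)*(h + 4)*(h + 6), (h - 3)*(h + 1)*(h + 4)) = h + 4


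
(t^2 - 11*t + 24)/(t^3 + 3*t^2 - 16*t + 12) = (t^2 - 11*t + 24)/(t^3 + 3*t^2 - 16*t + 12)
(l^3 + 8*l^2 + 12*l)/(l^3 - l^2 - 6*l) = (l + 6)/(l - 3)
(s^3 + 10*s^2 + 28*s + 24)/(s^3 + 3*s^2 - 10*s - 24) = (s^2 + 8*s + 12)/(s^2 + s - 12)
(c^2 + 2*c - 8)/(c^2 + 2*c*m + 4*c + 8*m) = (c - 2)/(c + 2*m)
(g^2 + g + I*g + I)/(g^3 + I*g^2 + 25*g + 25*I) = (g + 1)/(g^2 + 25)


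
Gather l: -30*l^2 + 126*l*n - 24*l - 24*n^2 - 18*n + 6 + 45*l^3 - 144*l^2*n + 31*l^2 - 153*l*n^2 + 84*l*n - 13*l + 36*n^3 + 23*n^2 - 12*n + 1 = 45*l^3 + l^2*(1 - 144*n) + l*(-153*n^2 + 210*n - 37) + 36*n^3 - n^2 - 30*n + 7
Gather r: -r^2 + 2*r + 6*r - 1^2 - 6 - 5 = -r^2 + 8*r - 12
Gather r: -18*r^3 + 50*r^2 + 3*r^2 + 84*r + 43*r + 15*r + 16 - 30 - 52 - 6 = -18*r^3 + 53*r^2 + 142*r - 72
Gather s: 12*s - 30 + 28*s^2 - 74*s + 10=28*s^2 - 62*s - 20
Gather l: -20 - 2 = -22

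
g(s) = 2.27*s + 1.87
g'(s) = 2.27000000000000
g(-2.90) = -4.71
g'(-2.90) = 2.27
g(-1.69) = -1.97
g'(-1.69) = 2.27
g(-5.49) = -10.59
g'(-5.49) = 2.27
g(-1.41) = -1.33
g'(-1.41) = 2.27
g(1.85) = 6.07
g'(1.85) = 2.27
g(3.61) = 10.06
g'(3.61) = 2.27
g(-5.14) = -9.80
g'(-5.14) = 2.27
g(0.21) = 2.35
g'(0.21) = 2.27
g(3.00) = 8.68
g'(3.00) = 2.27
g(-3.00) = -4.94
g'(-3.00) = 2.27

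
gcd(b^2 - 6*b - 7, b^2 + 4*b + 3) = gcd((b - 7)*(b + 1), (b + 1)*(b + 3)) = b + 1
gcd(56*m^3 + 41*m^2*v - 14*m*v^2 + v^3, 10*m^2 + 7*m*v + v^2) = 1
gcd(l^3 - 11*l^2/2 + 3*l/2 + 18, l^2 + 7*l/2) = 1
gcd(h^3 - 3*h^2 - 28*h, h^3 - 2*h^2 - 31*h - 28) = h^2 - 3*h - 28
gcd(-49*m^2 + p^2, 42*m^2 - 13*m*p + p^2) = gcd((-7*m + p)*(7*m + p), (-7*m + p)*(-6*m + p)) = -7*m + p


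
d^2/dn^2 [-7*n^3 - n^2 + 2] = -42*n - 2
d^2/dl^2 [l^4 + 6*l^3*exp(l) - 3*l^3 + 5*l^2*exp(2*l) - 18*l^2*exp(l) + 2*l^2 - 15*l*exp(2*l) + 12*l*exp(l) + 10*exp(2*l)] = 6*l^3*exp(l) + 20*l^2*exp(2*l) + 18*l^2*exp(l) + 12*l^2 - 20*l*exp(2*l) - 24*l*exp(l) - 18*l - 10*exp(2*l) - 12*exp(l) + 4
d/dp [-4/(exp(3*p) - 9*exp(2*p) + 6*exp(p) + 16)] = 12*(exp(2*p) - 6*exp(p) + 2)*exp(p)/(exp(3*p) - 9*exp(2*p) + 6*exp(p) + 16)^2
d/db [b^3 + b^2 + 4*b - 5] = 3*b^2 + 2*b + 4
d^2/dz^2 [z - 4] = 0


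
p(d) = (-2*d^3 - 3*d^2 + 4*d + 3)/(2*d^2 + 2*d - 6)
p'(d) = (-4*d - 2)*(-2*d^3 - 3*d^2 + 4*d + 3)/(2*d^2 + 2*d - 6)^2 + (-6*d^2 - 6*d + 4)/(2*d^2 + 2*d - 6)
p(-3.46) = 3.27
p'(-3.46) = -0.75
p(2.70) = -3.39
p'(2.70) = -0.89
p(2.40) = -3.13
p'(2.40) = -0.84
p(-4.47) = 4.15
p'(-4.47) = -0.93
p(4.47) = -5.07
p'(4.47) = -0.98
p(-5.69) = 5.31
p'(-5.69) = -0.97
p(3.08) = -3.74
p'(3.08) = -0.93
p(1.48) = -3.08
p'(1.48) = 4.77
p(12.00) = -12.54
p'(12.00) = -1.00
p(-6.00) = 5.61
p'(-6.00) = -0.97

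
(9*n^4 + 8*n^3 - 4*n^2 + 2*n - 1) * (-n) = -9*n^5 - 8*n^4 + 4*n^3 - 2*n^2 + n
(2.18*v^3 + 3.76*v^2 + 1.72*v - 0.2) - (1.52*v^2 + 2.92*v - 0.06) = 2.18*v^3 + 2.24*v^2 - 1.2*v - 0.14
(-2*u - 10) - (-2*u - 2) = -8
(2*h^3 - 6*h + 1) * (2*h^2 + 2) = 4*h^5 - 8*h^3 + 2*h^2 - 12*h + 2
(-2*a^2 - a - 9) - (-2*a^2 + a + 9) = -2*a - 18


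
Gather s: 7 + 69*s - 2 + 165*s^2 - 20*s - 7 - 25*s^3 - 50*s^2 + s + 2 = -25*s^3 + 115*s^2 + 50*s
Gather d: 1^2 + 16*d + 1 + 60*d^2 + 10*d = 60*d^2 + 26*d + 2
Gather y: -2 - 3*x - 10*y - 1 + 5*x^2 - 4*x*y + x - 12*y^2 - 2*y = 5*x^2 - 2*x - 12*y^2 + y*(-4*x - 12) - 3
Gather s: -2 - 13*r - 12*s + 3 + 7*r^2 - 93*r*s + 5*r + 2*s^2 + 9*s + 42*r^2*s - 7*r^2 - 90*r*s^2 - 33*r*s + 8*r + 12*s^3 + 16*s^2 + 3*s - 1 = 12*s^3 + s^2*(18 - 90*r) + s*(42*r^2 - 126*r)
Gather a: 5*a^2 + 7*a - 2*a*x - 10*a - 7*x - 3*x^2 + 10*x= 5*a^2 + a*(-2*x - 3) - 3*x^2 + 3*x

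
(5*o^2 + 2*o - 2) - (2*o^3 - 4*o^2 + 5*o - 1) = -2*o^3 + 9*o^2 - 3*o - 1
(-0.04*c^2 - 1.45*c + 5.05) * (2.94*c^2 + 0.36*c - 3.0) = -0.1176*c^4 - 4.2774*c^3 + 14.445*c^2 + 6.168*c - 15.15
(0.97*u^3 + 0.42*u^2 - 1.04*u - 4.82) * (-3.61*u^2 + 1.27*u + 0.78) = -3.5017*u^5 - 0.2843*u^4 + 5.0444*u^3 + 16.407*u^2 - 6.9326*u - 3.7596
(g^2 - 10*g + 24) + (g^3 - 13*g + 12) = g^3 + g^2 - 23*g + 36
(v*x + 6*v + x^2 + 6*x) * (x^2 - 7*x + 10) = v*x^3 - v*x^2 - 32*v*x + 60*v + x^4 - x^3 - 32*x^2 + 60*x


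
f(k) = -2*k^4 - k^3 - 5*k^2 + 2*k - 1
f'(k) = -8*k^3 - 3*k^2 - 10*k + 2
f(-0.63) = -4.31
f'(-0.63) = 9.11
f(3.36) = -343.57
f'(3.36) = -368.93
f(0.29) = -0.88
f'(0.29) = -1.35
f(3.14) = -269.40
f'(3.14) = -306.65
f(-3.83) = -456.18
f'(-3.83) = 445.75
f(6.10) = -3171.00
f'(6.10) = -1986.48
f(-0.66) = -4.59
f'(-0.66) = 9.59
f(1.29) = -14.43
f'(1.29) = -33.07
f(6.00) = -2977.00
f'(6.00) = -1894.00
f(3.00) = -229.00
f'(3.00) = -271.00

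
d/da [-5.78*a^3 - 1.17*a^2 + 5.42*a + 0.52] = -17.34*a^2 - 2.34*a + 5.42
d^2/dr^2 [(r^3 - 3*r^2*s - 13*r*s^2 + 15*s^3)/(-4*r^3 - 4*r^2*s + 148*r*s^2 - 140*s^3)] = 2*s/(r^3 + 21*r^2*s + 147*r*s^2 + 343*s^3)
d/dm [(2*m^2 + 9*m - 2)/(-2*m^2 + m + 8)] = 2*(10*m^2 + 12*m + 37)/(4*m^4 - 4*m^3 - 31*m^2 + 16*m + 64)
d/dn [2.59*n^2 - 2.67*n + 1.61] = 5.18*n - 2.67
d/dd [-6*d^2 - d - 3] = -12*d - 1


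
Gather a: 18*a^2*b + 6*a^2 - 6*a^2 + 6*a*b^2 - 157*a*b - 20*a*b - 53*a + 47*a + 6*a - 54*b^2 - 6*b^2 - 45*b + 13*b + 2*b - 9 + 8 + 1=18*a^2*b + a*(6*b^2 - 177*b) - 60*b^2 - 30*b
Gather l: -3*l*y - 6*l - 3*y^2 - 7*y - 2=l*(-3*y - 6) - 3*y^2 - 7*y - 2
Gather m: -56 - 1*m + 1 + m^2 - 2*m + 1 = m^2 - 3*m - 54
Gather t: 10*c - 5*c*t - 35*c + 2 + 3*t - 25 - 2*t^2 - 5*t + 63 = -25*c - 2*t^2 + t*(-5*c - 2) + 40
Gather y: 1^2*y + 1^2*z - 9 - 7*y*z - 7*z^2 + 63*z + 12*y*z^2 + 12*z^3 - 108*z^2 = y*(12*z^2 - 7*z + 1) + 12*z^3 - 115*z^2 + 64*z - 9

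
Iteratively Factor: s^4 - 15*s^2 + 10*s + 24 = (s + 1)*(s^3 - s^2 - 14*s + 24) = (s - 3)*(s + 1)*(s^2 + 2*s - 8) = (s - 3)*(s - 2)*(s + 1)*(s + 4)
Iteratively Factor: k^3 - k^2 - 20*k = (k)*(k^2 - k - 20) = k*(k - 5)*(k + 4)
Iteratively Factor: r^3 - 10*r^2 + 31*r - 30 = (r - 3)*(r^2 - 7*r + 10) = (r - 5)*(r - 3)*(r - 2)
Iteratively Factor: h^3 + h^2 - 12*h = (h + 4)*(h^2 - 3*h) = h*(h + 4)*(h - 3)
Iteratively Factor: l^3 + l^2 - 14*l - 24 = (l + 2)*(l^2 - l - 12) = (l + 2)*(l + 3)*(l - 4)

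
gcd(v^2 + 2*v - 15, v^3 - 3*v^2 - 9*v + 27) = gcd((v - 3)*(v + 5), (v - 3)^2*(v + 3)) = v - 3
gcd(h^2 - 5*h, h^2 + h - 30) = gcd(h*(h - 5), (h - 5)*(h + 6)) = h - 5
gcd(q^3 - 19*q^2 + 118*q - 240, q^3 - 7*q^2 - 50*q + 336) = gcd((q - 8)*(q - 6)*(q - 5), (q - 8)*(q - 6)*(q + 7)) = q^2 - 14*q + 48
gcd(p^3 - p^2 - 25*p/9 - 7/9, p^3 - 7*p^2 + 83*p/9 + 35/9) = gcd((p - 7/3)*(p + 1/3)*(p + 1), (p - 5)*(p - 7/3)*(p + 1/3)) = p^2 - 2*p - 7/9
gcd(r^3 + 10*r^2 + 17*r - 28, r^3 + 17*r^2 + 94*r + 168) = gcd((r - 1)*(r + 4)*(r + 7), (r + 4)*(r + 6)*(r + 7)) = r^2 + 11*r + 28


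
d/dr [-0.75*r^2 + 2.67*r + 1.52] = 2.67 - 1.5*r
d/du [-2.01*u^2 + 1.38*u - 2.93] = 1.38 - 4.02*u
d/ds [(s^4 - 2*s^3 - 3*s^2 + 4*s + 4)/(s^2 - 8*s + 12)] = 2*(s^3 - 9*s^2 + 10)/(s^2 - 12*s + 36)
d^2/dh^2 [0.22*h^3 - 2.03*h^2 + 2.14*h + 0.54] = 1.32*h - 4.06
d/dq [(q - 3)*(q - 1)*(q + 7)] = 3*q^2 + 6*q - 25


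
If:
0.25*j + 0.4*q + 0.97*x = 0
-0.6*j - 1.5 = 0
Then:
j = -2.50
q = 1.5625 - 2.425*x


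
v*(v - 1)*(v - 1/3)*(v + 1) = v^4 - v^3/3 - v^2 + v/3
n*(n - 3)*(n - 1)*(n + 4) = n^4 - 13*n^2 + 12*n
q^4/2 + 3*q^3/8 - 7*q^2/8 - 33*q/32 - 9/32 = (q/2 + 1/4)*(q - 3/2)*(q + 3/4)*(q + 1)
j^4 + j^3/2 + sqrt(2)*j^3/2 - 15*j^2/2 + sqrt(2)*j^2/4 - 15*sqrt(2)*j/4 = j*(j - 5/2)*(j + 3)*(j + sqrt(2)/2)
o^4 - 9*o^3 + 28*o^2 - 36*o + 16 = (o - 4)*(o - 2)^2*(o - 1)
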